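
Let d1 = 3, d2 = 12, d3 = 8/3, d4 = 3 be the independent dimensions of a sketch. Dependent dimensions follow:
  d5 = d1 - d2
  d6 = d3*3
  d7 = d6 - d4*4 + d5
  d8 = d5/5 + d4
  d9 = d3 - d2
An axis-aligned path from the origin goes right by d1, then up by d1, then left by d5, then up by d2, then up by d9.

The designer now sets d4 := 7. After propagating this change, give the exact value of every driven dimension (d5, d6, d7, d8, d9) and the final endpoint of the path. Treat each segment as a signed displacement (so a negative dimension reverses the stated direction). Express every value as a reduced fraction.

d5 = -9
d6 = 8
d7 = -29
d8 = 26/5
d9 = -28/3
endpoint = (12, 17/3)

Apply edit: d4 := 7
  d5 = d1 - d2 = -9
  d6 = d3*3 = 8
  d7 = d6 - d4*4 + d5 = -29
  d8 = d5/5 + d4 = 26/5
  d9 = d3 - d2 = -28/3
Walk from origin (0, 0):
  seg 1: right by d1 = 3 → (3, 0)
  seg 2: up by d1 = 3 → (3, 3)
  seg 3: left by d5 = -9 → (12, 3)
  seg 4: up by d2 = 12 → (12, 15)
  seg 5: up by d9 = -28/3 → (12, 17/3)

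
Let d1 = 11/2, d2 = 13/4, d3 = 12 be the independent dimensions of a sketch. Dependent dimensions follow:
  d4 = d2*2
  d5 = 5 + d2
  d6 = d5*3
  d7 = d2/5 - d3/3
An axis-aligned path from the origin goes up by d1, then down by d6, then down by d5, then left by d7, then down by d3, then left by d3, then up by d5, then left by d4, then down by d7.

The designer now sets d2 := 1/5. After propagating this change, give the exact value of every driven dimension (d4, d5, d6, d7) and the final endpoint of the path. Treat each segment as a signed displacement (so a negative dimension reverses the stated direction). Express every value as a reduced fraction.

Apply edit: d2 := 1/5
  d4 = d2*2 = 2/5
  d5 = 5 + d2 = 26/5
  d6 = d5*3 = 78/5
  d7 = d2/5 - d3/3 = -99/25
Walk from origin (0, 0):
  seg 1: up by d1 = 11/2 → (0, 11/2)
  seg 2: down by d6 = 78/5 → (0, -101/10)
  seg 3: down by d5 = 26/5 → (0, -153/10)
  seg 4: left by d7 = -99/25 → (99/25, -153/10)
  seg 5: down by d3 = 12 → (99/25, -273/10)
  seg 6: left by d3 = 12 → (-201/25, -273/10)
  seg 7: up by d5 = 26/5 → (-201/25, -221/10)
  seg 8: left by d4 = 2/5 → (-211/25, -221/10)
  seg 9: down by d7 = -99/25 → (-211/25, -907/50)

d4 = 2/5
d5 = 26/5
d6 = 78/5
d7 = -99/25
endpoint = (-211/25, -907/50)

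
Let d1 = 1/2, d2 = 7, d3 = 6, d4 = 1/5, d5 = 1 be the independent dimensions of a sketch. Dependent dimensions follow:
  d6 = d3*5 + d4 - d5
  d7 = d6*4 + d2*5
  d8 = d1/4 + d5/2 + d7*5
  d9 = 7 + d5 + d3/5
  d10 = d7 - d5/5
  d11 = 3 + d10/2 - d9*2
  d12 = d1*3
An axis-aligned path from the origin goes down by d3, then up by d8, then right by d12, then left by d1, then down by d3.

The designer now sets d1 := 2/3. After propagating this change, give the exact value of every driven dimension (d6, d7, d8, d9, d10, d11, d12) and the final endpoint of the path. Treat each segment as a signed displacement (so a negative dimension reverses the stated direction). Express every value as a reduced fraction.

d6 = 146/5
d7 = 759/5
d8 = 2279/3
d9 = 46/5
d10 = 758/5
d11 = 302/5
d12 = 2
endpoint = (4/3, 2243/3)

Apply edit: d1 := 2/3
  d6 = d3*5 + d4 - d5 = 146/5
  d7 = d6*4 + d2*5 = 759/5
  d8 = d1/4 + d5/2 + d7*5 = 2279/3
  d9 = 7 + d5 + d3/5 = 46/5
  d10 = d7 - d5/5 = 758/5
  d11 = 3 + d10/2 - d9*2 = 302/5
  d12 = d1*3 = 2
Walk from origin (0, 0):
  seg 1: down by d3 = 6 → (0, -6)
  seg 2: up by d8 = 2279/3 → (0, 2261/3)
  seg 3: right by d12 = 2 → (2, 2261/3)
  seg 4: left by d1 = 2/3 → (4/3, 2261/3)
  seg 5: down by d3 = 6 → (4/3, 2243/3)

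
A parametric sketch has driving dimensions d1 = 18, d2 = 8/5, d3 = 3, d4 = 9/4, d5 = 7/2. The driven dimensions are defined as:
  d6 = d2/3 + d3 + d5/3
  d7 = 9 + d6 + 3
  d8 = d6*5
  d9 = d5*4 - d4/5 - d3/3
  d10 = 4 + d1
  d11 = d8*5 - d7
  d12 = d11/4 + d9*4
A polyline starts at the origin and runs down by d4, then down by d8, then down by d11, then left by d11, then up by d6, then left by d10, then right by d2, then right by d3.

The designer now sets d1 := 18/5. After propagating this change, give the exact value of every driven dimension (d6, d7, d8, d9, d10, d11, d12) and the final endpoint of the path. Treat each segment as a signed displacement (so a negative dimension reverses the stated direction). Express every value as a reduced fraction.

d6 = 47/10
d7 = 167/10
d8 = 47/2
d9 = 251/20
d10 = 38/5
d11 = 504/5
d12 = 377/5
endpoint = (-519/5, -2437/20)

Apply edit: d1 := 18/5
  d6 = d2/3 + d3 + d5/3 = 47/10
  d7 = 9 + d6 + 3 = 167/10
  d8 = d6*5 = 47/2
  d9 = d5*4 - d4/5 - d3/3 = 251/20
  d10 = 4 + d1 = 38/5
  d11 = d8*5 - d7 = 504/5
  d12 = d11/4 + d9*4 = 377/5
Walk from origin (0, 0):
  seg 1: down by d4 = 9/4 → (0, -9/4)
  seg 2: down by d8 = 47/2 → (0, -103/4)
  seg 3: down by d11 = 504/5 → (0, -2531/20)
  seg 4: left by d11 = 504/5 → (-504/5, -2531/20)
  seg 5: up by d6 = 47/10 → (-504/5, -2437/20)
  seg 6: left by d10 = 38/5 → (-542/5, -2437/20)
  seg 7: right by d2 = 8/5 → (-534/5, -2437/20)
  seg 8: right by d3 = 3 → (-519/5, -2437/20)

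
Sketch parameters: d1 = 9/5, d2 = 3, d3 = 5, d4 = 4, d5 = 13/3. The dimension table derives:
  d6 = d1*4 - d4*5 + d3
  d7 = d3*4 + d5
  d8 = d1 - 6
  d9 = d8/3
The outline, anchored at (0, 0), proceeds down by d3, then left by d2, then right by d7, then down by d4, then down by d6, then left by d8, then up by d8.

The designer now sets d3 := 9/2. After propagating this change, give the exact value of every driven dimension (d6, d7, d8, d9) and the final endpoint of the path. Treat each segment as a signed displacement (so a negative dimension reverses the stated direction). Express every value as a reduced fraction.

Apply edit: d3 := 9/2
  d6 = d1*4 - d4*5 + d3 = -83/10
  d7 = d3*4 + d5 = 67/3
  d8 = d1 - 6 = -21/5
  d9 = d8/3 = -7/5
Walk from origin (0, 0):
  seg 1: down by d3 = 9/2 → (0, -9/2)
  seg 2: left by d2 = 3 → (-3, -9/2)
  seg 3: right by d7 = 67/3 → (58/3, -9/2)
  seg 4: down by d4 = 4 → (58/3, -17/2)
  seg 5: down by d6 = -83/10 → (58/3, -1/5)
  seg 6: left by d8 = -21/5 → (353/15, -1/5)
  seg 7: up by d8 = -21/5 → (353/15, -22/5)

d6 = -83/10
d7 = 67/3
d8 = -21/5
d9 = -7/5
endpoint = (353/15, -22/5)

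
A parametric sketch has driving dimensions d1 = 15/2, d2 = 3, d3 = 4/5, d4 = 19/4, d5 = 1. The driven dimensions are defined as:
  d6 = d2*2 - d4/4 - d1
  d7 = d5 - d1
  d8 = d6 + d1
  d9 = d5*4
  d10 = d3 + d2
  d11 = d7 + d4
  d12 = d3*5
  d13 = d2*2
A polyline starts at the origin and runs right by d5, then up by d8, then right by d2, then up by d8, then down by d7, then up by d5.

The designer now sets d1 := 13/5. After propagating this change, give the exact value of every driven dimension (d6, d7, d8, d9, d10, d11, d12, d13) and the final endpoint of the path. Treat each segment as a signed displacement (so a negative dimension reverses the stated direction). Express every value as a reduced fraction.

Apply edit: d1 := 13/5
  d6 = d2*2 - d4/4 - d1 = 177/80
  d7 = d5 - d1 = -8/5
  d8 = d6 + d1 = 77/16
  d9 = d5*4 = 4
  d10 = d3 + d2 = 19/5
  d11 = d7 + d4 = 63/20
  d12 = d3*5 = 4
  d13 = d2*2 = 6
Walk from origin (0, 0):
  seg 1: right by d5 = 1 → (1, 0)
  seg 2: up by d8 = 77/16 → (1, 77/16)
  seg 3: right by d2 = 3 → (4, 77/16)
  seg 4: up by d8 = 77/16 → (4, 77/8)
  seg 5: down by d7 = -8/5 → (4, 449/40)
  seg 6: up by d5 = 1 → (4, 489/40)

d6 = 177/80
d7 = -8/5
d8 = 77/16
d9 = 4
d10 = 19/5
d11 = 63/20
d12 = 4
d13 = 6
endpoint = (4, 489/40)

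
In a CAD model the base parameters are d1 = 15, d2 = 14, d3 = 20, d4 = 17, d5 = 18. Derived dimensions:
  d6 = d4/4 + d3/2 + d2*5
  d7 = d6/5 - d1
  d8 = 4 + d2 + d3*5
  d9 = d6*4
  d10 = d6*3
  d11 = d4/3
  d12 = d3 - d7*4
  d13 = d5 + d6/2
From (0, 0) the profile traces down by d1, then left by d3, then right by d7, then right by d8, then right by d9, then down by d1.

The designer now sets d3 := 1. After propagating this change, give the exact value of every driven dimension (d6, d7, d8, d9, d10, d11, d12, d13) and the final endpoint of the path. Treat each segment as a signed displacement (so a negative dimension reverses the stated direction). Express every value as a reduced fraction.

Apply edit: d3 := 1
  d6 = d4/4 + d3/2 + d2*5 = 299/4
  d7 = d6/5 - d1 = -1/20
  d8 = 4 + d2 + d3*5 = 23
  d9 = d6*4 = 299
  d10 = d6*3 = 897/4
  d11 = d4/3 = 17/3
  d12 = d3 - d7*4 = 6/5
  d13 = d5 + d6/2 = 443/8
Walk from origin (0, 0):
  seg 1: down by d1 = 15 → (0, -15)
  seg 2: left by d3 = 1 → (-1, -15)
  seg 3: right by d7 = -1/20 → (-21/20, -15)
  seg 4: right by d8 = 23 → (439/20, -15)
  seg 5: right by d9 = 299 → (6419/20, -15)
  seg 6: down by d1 = 15 → (6419/20, -30)

d6 = 299/4
d7 = -1/20
d8 = 23
d9 = 299
d10 = 897/4
d11 = 17/3
d12 = 6/5
d13 = 443/8
endpoint = (6419/20, -30)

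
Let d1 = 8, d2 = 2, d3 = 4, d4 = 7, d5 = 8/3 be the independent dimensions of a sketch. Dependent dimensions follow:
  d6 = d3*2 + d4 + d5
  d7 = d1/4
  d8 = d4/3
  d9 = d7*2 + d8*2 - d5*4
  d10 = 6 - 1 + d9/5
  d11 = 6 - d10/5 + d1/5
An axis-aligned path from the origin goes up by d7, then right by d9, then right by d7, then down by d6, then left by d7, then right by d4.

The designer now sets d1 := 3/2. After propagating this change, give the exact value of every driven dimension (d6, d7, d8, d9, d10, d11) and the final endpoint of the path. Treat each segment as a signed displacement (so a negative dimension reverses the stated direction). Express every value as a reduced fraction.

d6 = 53/3
d7 = 3/8
d8 = 7/3
d9 = -21/4
d10 = 79/20
d11 = 551/100
endpoint = (7/4, -415/24)

Apply edit: d1 := 3/2
  d6 = d3*2 + d4 + d5 = 53/3
  d7 = d1/4 = 3/8
  d8 = d4/3 = 7/3
  d9 = d7*2 + d8*2 - d5*4 = -21/4
  d10 = 6 - 1 + d9/5 = 79/20
  d11 = 6 - d10/5 + d1/5 = 551/100
Walk from origin (0, 0):
  seg 1: up by d7 = 3/8 → (0, 3/8)
  seg 2: right by d9 = -21/4 → (-21/4, 3/8)
  seg 3: right by d7 = 3/8 → (-39/8, 3/8)
  seg 4: down by d6 = 53/3 → (-39/8, -415/24)
  seg 5: left by d7 = 3/8 → (-21/4, -415/24)
  seg 6: right by d4 = 7 → (7/4, -415/24)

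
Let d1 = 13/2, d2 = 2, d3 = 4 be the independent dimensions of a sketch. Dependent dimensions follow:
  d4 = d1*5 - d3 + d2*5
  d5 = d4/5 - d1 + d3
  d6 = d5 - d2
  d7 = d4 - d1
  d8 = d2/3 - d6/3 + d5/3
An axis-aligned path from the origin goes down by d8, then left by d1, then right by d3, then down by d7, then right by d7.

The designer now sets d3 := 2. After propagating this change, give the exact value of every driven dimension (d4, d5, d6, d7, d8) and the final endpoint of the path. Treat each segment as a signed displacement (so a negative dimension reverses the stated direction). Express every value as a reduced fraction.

d4 = 81/2
d5 = 18/5
d6 = 8/5
d7 = 34
d8 = 4/3
endpoint = (59/2, -106/3)

Apply edit: d3 := 2
  d4 = d1*5 - d3 + d2*5 = 81/2
  d5 = d4/5 - d1 + d3 = 18/5
  d6 = d5 - d2 = 8/5
  d7 = d4 - d1 = 34
  d8 = d2/3 - d6/3 + d5/3 = 4/3
Walk from origin (0, 0):
  seg 1: down by d8 = 4/3 → (0, -4/3)
  seg 2: left by d1 = 13/2 → (-13/2, -4/3)
  seg 3: right by d3 = 2 → (-9/2, -4/3)
  seg 4: down by d7 = 34 → (-9/2, -106/3)
  seg 5: right by d7 = 34 → (59/2, -106/3)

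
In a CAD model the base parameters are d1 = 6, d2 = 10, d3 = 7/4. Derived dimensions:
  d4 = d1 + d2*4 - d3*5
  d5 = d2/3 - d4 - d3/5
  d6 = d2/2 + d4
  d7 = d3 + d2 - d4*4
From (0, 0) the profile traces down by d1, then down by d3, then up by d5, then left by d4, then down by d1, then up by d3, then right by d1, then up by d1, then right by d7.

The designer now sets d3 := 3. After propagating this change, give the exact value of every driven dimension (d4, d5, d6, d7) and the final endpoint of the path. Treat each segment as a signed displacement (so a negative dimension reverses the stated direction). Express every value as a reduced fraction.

d4 = 31
d5 = -424/15
d6 = 36
d7 = -111
endpoint = (-136, -514/15)

Apply edit: d3 := 3
  d4 = d1 + d2*4 - d3*5 = 31
  d5 = d2/3 - d4 - d3/5 = -424/15
  d6 = d2/2 + d4 = 36
  d7 = d3 + d2 - d4*4 = -111
Walk from origin (0, 0):
  seg 1: down by d1 = 6 → (0, -6)
  seg 2: down by d3 = 3 → (0, -9)
  seg 3: up by d5 = -424/15 → (0, -559/15)
  seg 4: left by d4 = 31 → (-31, -559/15)
  seg 5: down by d1 = 6 → (-31, -649/15)
  seg 6: up by d3 = 3 → (-31, -604/15)
  seg 7: right by d1 = 6 → (-25, -604/15)
  seg 8: up by d1 = 6 → (-25, -514/15)
  seg 9: right by d7 = -111 → (-136, -514/15)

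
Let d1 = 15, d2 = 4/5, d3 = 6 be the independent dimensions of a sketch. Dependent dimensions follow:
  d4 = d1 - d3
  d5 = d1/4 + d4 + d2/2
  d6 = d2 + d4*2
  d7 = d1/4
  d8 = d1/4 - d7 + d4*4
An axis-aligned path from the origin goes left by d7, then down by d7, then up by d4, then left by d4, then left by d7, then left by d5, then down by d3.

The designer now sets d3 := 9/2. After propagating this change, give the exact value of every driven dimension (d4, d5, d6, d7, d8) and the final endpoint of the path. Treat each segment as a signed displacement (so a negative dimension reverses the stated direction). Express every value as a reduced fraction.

d4 = 21/2
d5 = 293/20
d6 = 109/5
d7 = 15/4
d8 = 42
endpoint = (-653/20, 9/4)

Apply edit: d3 := 9/2
  d4 = d1 - d3 = 21/2
  d5 = d1/4 + d4 + d2/2 = 293/20
  d6 = d2 + d4*2 = 109/5
  d7 = d1/4 = 15/4
  d8 = d1/4 - d7 + d4*4 = 42
Walk from origin (0, 0):
  seg 1: left by d7 = 15/4 → (-15/4, 0)
  seg 2: down by d7 = 15/4 → (-15/4, -15/4)
  seg 3: up by d4 = 21/2 → (-15/4, 27/4)
  seg 4: left by d4 = 21/2 → (-57/4, 27/4)
  seg 5: left by d7 = 15/4 → (-18, 27/4)
  seg 6: left by d5 = 293/20 → (-653/20, 27/4)
  seg 7: down by d3 = 9/2 → (-653/20, 9/4)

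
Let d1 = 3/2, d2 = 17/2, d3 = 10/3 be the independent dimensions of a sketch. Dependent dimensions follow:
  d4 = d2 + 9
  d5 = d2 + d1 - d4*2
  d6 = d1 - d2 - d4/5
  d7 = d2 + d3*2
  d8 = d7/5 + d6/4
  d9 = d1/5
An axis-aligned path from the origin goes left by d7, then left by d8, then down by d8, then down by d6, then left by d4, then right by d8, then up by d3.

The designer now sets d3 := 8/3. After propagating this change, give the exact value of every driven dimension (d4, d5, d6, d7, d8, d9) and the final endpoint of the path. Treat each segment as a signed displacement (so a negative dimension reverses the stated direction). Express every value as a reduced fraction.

d4 = 35/2
d5 = -25
d6 = -21/2
d7 = 83/6
d8 = 17/120
d9 = 3/10
endpoint = (-94/3, 521/40)

Apply edit: d3 := 8/3
  d4 = d2 + 9 = 35/2
  d5 = d2 + d1 - d4*2 = -25
  d6 = d1 - d2 - d4/5 = -21/2
  d7 = d2 + d3*2 = 83/6
  d8 = d7/5 + d6/4 = 17/120
  d9 = d1/5 = 3/10
Walk from origin (0, 0):
  seg 1: left by d7 = 83/6 → (-83/6, 0)
  seg 2: left by d8 = 17/120 → (-559/40, 0)
  seg 3: down by d8 = 17/120 → (-559/40, -17/120)
  seg 4: down by d6 = -21/2 → (-559/40, 1243/120)
  seg 5: left by d4 = 35/2 → (-1259/40, 1243/120)
  seg 6: right by d8 = 17/120 → (-94/3, 1243/120)
  seg 7: up by d3 = 8/3 → (-94/3, 521/40)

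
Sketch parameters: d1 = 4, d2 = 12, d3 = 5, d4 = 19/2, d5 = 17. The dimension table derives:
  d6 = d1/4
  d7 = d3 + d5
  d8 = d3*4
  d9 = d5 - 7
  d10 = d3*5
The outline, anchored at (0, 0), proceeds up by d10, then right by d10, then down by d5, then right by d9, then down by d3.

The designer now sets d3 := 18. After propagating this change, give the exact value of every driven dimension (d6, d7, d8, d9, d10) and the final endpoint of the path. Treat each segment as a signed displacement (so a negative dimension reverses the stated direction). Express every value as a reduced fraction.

Apply edit: d3 := 18
  d6 = d1/4 = 1
  d7 = d3 + d5 = 35
  d8 = d3*4 = 72
  d9 = d5 - 7 = 10
  d10 = d3*5 = 90
Walk from origin (0, 0):
  seg 1: up by d10 = 90 → (0, 90)
  seg 2: right by d10 = 90 → (90, 90)
  seg 3: down by d5 = 17 → (90, 73)
  seg 4: right by d9 = 10 → (100, 73)
  seg 5: down by d3 = 18 → (100, 55)

d6 = 1
d7 = 35
d8 = 72
d9 = 10
d10 = 90
endpoint = (100, 55)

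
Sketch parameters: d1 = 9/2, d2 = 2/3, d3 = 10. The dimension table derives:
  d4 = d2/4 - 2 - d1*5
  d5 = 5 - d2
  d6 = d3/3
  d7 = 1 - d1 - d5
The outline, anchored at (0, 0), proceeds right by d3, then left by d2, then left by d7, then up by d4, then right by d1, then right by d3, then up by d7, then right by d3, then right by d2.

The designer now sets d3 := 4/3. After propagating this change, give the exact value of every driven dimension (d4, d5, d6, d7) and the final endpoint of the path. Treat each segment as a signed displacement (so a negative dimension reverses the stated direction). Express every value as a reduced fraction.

d4 = -73/3
d5 = 13/3
d6 = 4/9
d7 = -47/6
endpoint = (49/3, -193/6)

Apply edit: d3 := 4/3
  d4 = d2/4 - 2 - d1*5 = -73/3
  d5 = 5 - d2 = 13/3
  d6 = d3/3 = 4/9
  d7 = 1 - d1 - d5 = -47/6
Walk from origin (0, 0):
  seg 1: right by d3 = 4/3 → (4/3, 0)
  seg 2: left by d2 = 2/3 → (2/3, 0)
  seg 3: left by d7 = -47/6 → (17/2, 0)
  seg 4: up by d4 = -73/3 → (17/2, -73/3)
  seg 5: right by d1 = 9/2 → (13, -73/3)
  seg 6: right by d3 = 4/3 → (43/3, -73/3)
  seg 7: up by d7 = -47/6 → (43/3, -193/6)
  seg 8: right by d3 = 4/3 → (47/3, -193/6)
  seg 9: right by d2 = 2/3 → (49/3, -193/6)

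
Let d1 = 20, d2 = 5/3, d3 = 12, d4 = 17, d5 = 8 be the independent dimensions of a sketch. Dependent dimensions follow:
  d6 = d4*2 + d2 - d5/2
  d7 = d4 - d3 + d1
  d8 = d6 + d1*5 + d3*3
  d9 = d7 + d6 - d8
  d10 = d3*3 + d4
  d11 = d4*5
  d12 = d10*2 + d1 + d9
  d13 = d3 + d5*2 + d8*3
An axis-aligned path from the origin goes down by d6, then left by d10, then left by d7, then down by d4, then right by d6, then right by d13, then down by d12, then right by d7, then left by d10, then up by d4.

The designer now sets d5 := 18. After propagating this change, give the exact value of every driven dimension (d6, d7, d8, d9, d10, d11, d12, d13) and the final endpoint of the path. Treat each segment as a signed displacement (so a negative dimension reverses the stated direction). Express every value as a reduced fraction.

Apply edit: d5 := 18
  d6 = d4*2 + d2 - d5/2 = 80/3
  d7 = d4 - d3 + d1 = 25
  d8 = d6 + d1*5 + d3*3 = 488/3
  d9 = d7 + d6 - d8 = -111
  d10 = d3*3 + d4 = 53
  d11 = d4*5 = 85
  d12 = d10*2 + d1 + d9 = 15
  d13 = d3 + d5*2 + d8*3 = 536
Walk from origin (0, 0):
  seg 1: down by d6 = 80/3 → (0, -80/3)
  seg 2: left by d10 = 53 → (-53, -80/3)
  seg 3: left by d7 = 25 → (-78, -80/3)
  seg 4: down by d4 = 17 → (-78, -131/3)
  seg 5: right by d6 = 80/3 → (-154/3, -131/3)
  seg 6: right by d13 = 536 → (1454/3, -131/3)
  seg 7: down by d12 = 15 → (1454/3, -176/3)
  seg 8: right by d7 = 25 → (1529/3, -176/3)
  seg 9: left by d10 = 53 → (1370/3, -176/3)
  seg 10: up by d4 = 17 → (1370/3, -125/3)

d6 = 80/3
d7 = 25
d8 = 488/3
d9 = -111
d10 = 53
d11 = 85
d12 = 15
d13 = 536
endpoint = (1370/3, -125/3)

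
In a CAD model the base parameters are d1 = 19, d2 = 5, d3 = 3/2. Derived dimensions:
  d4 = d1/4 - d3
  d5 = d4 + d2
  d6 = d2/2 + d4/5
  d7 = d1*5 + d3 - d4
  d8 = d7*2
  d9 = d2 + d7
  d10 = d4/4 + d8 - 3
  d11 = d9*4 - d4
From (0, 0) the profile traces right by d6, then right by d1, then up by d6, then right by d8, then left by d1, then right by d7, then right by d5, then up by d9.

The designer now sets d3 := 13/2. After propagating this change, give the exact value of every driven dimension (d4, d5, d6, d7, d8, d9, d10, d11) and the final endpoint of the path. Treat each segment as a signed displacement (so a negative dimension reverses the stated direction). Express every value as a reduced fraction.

Apply edit: d3 := 13/2
  d4 = d1/4 - d3 = -7/4
  d5 = d4 + d2 = 13/4
  d6 = d2/2 + d4/5 = 43/20
  d7 = d1*5 + d3 - d4 = 413/4
  d8 = d7*2 = 413/2
  d9 = d2 + d7 = 433/4
  d10 = d4/4 + d8 - 3 = 3249/16
  d11 = d9*4 - d4 = 1739/4
Walk from origin (0, 0):
  seg 1: right by d6 = 43/20 → (43/20, 0)
  seg 2: right by d1 = 19 → (423/20, 0)
  seg 3: up by d6 = 43/20 → (423/20, 43/20)
  seg 4: right by d8 = 413/2 → (4553/20, 43/20)
  seg 5: left by d1 = 19 → (4173/20, 43/20)
  seg 6: right by d7 = 413/4 → (3119/10, 43/20)
  seg 7: right by d5 = 13/4 → (6303/20, 43/20)
  seg 8: up by d9 = 433/4 → (6303/20, 552/5)

d4 = -7/4
d5 = 13/4
d6 = 43/20
d7 = 413/4
d8 = 413/2
d9 = 433/4
d10 = 3249/16
d11 = 1739/4
endpoint = (6303/20, 552/5)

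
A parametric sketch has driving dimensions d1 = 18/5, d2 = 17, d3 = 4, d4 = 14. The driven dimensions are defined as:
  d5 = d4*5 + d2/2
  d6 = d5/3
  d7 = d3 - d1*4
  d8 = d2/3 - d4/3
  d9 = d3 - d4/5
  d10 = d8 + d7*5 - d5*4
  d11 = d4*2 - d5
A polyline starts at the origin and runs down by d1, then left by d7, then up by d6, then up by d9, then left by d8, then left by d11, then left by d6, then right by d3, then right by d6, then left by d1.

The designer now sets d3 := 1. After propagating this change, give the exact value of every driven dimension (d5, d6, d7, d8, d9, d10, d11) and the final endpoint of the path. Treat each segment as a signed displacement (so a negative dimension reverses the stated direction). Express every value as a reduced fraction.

d5 = 157/2
d6 = 157/6
d7 = -67/5
d8 = 1
d9 = -9/5
d10 = -380
d11 = -101/2
endpoint = (603/10, 623/30)

Apply edit: d3 := 1
  d5 = d4*5 + d2/2 = 157/2
  d6 = d5/3 = 157/6
  d7 = d3 - d1*4 = -67/5
  d8 = d2/3 - d4/3 = 1
  d9 = d3 - d4/5 = -9/5
  d10 = d8 + d7*5 - d5*4 = -380
  d11 = d4*2 - d5 = -101/2
Walk from origin (0, 0):
  seg 1: down by d1 = 18/5 → (0, -18/5)
  seg 2: left by d7 = -67/5 → (67/5, -18/5)
  seg 3: up by d6 = 157/6 → (67/5, 677/30)
  seg 4: up by d9 = -9/5 → (67/5, 623/30)
  seg 5: left by d8 = 1 → (62/5, 623/30)
  seg 6: left by d11 = -101/2 → (629/10, 623/30)
  seg 7: left by d6 = 157/6 → (551/15, 623/30)
  seg 8: right by d3 = 1 → (566/15, 623/30)
  seg 9: right by d6 = 157/6 → (639/10, 623/30)
  seg 10: left by d1 = 18/5 → (603/10, 623/30)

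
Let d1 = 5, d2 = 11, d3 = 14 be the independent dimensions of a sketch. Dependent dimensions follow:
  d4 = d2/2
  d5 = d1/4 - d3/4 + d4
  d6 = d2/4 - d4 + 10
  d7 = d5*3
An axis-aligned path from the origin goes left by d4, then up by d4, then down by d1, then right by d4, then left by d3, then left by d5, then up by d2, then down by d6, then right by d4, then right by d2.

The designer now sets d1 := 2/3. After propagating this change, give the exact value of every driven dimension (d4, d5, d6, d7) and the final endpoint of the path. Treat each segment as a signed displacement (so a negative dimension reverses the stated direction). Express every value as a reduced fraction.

Apply edit: d1 := 2/3
  d4 = d2/2 = 11/2
  d5 = d1/4 - d3/4 + d4 = 13/6
  d6 = d2/4 - d4 + 10 = 29/4
  d7 = d5*3 = 13/2
Walk from origin (0, 0):
  seg 1: left by d4 = 11/2 → (-11/2, 0)
  seg 2: up by d4 = 11/2 → (-11/2, 11/2)
  seg 3: down by d1 = 2/3 → (-11/2, 29/6)
  seg 4: right by d4 = 11/2 → (0, 29/6)
  seg 5: left by d3 = 14 → (-14, 29/6)
  seg 6: left by d5 = 13/6 → (-97/6, 29/6)
  seg 7: up by d2 = 11 → (-97/6, 95/6)
  seg 8: down by d6 = 29/4 → (-97/6, 103/12)
  seg 9: right by d4 = 11/2 → (-32/3, 103/12)
  seg 10: right by d2 = 11 → (1/3, 103/12)

d4 = 11/2
d5 = 13/6
d6 = 29/4
d7 = 13/2
endpoint = (1/3, 103/12)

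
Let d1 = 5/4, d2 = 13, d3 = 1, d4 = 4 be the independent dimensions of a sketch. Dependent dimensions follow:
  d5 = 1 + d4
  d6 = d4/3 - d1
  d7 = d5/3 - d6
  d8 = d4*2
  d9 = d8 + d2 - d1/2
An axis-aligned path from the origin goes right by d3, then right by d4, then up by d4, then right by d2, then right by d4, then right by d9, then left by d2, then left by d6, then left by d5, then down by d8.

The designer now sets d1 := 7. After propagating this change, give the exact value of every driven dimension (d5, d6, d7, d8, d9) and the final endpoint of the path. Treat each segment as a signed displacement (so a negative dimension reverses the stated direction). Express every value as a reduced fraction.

d5 = 5
d6 = -17/3
d7 = 22/3
d8 = 8
d9 = 35/2
endpoint = (163/6, -4)

Apply edit: d1 := 7
  d5 = 1 + d4 = 5
  d6 = d4/3 - d1 = -17/3
  d7 = d5/3 - d6 = 22/3
  d8 = d4*2 = 8
  d9 = d8 + d2 - d1/2 = 35/2
Walk from origin (0, 0):
  seg 1: right by d3 = 1 → (1, 0)
  seg 2: right by d4 = 4 → (5, 0)
  seg 3: up by d4 = 4 → (5, 4)
  seg 4: right by d2 = 13 → (18, 4)
  seg 5: right by d4 = 4 → (22, 4)
  seg 6: right by d9 = 35/2 → (79/2, 4)
  seg 7: left by d2 = 13 → (53/2, 4)
  seg 8: left by d6 = -17/3 → (193/6, 4)
  seg 9: left by d5 = 5 → (163/6, 4)
  seg 10: down by d8 = 8 → (163/6, -4)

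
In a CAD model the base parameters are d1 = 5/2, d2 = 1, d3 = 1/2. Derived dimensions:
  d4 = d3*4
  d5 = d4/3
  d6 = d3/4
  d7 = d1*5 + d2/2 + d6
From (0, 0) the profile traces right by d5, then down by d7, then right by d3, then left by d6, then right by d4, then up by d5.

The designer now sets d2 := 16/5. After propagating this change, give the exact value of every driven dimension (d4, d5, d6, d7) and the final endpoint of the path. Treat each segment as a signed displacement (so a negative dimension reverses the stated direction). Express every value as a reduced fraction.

d4 = 2
d5 = 2/3
d6 = 1/8
d7 = 569/40
endpoint = (73/24, -1627/120)

Apply edit: d2 := 16/5
  d4 = d3*4 = 2
  d5 = d4/3 = 2/3
  d6 = d3/4 = 1/8
  d7 = d1*5 + d2/2 + d6 = 569/40
Walk from origin (0, 0):
  seg 1: right by d5 = 2/3 → (2/3, 0)
  seg 2: down by d7 = 569/40 → (2/3, -569/40)
  seg 3: right by d3 = 1/2 → (7/6, -569/40)
  seg 4: left by d6 = 1/8 → (25/24, -569/40)
  seg 5: right by d4 = 2 → (73/24, -569/40)
  seg 6: up by d5 = 2/3 → (73/24, -1627/120)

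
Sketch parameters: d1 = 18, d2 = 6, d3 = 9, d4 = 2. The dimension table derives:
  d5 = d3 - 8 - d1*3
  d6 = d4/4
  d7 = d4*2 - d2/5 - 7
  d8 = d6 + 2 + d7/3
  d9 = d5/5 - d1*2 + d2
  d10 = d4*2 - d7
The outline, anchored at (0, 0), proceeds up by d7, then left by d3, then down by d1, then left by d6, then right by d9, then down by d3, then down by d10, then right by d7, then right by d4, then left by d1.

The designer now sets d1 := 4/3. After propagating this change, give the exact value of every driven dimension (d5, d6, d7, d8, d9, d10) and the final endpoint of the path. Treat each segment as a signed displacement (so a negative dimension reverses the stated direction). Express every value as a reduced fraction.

d5 = -3
d6 = 1/2
d7 = -21/5
d8 = 11/10
d9 = 41/15
d10 = 41/5
endpoint = (-103/10, -341/15)

Apply edit: d1 := 4/3
  d5 = d3 - 8 - d1*3 = -3
  d6 = d4/4 = 1/2
  d7 = d4*2 - d2/5 - 7 = -21/5
  d8 = d6 + 2 + d7/3 = 11/10
  d9 = d5/5 - d1*2 + d2 = 41/15
  d10 = d4*2 - d7 = 41/5
Walk from origin (0, 0):
  seg 1: up by d7 = -21/5 → (0, -21/5)
  seg 2: left by d3 = 9 → (-9, -21/5)
  seg 3: down by d1 = 4/3 → (-9, -83/15)
  seg 4: left by d6 = 1/2 → (-19/2, -83/15)
  seg 5: right by d9 = 41/15 → (-203/30, -83/15)
  seg 6: down by d3 = 9 → (-203/30, -218/15)
  seg 7: down by d10 = 41/5 → (-203/30, -341/15)
  seg 8: right by d7 = -21/5 → (-329/30, -341/15)
  seg 9: right by d4 = 2 → (-269/30, -341/15)
  seg 10: left by d1 = 4/3 → (-103/10, -341/15)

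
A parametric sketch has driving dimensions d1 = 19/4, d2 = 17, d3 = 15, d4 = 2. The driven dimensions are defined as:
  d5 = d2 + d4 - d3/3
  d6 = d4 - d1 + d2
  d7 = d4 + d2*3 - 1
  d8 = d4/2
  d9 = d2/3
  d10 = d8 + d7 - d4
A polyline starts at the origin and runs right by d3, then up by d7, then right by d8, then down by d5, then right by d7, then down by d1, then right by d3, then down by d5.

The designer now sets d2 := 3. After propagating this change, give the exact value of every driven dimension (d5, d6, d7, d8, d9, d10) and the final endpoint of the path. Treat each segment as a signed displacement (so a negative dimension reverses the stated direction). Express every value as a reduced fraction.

Apply edit: d2 := 3
  d5 = d2 + d4 - d3/3 = 0
  d6 = d4 - d1 + d2 = 1/4
  d7 = d4 + d2*3 - 1 = 10
  d8 = d4/2 = 1
  d9 = d2/3 = 1
  d10 = d8 + d7 - d4 = 9
Walk from origin (0, 0):
  seg 1: right by d3 = 15 → (15, 0)
  seg 2: up by d7 = 10 → (15, 10)
  seg 3: right by d8 = 1 → (16, 10)
  seg 4: down by d5 = 0 → (16, 10)
  seg 5: right by d7 = 10 → (26, 10)
  seg 6: down by d1 = 19/4 → (26, 21/4)
  seg 7: right by d3 = 15 → (41, 21/4)
  seg 8: down by d5 = 0 → (41, 21/4)

d5 = 0
d6 = 1/4
d7 = 10
d8 = 1
d9 = 1
d10 = 9
endpoint = (41, 21/4)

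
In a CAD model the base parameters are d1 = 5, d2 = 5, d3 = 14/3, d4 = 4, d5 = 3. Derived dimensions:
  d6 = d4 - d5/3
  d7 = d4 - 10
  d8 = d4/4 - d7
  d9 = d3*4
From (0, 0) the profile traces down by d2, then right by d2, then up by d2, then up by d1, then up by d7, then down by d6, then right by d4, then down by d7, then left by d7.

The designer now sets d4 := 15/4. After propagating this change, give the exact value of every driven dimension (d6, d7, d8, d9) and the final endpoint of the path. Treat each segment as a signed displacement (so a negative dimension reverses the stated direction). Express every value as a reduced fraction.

Apply edit: d4 := 15/4
  d6 = d4 - d5/3 = 11/4
  d7 = d4 - 10 = -25/4
  d8 = d4/4 - d7 = 115/16
  d9 = d3*4 = 56/3
Walk from origin (0, 0):
  seg 1: down by d2 = 5 → (0, -5)
  seg 2: right by d2 = 5 → (5, -5)
  seg 3: up by d2 = 5 → (5, 0)
  seg 4: up by d1 = 5 → (5, 5)
  seg 5: up by d7 = -25/4 → (5, -5/4)
  seg 6: down by d6 = 11/4 → (5, -4)
  seg 7: right by d4 = 15/4 → (35/4, -4)
  seg 8: down by d7 = -25/4 → (35/4, 9/4)
  seg 9: left by d7 = -25/4 → (15, 9/4)

d6 = 11/4
d7 = -25/4
d8 = 115/16
d9 = 56/3
endpoint = (15, 9/4)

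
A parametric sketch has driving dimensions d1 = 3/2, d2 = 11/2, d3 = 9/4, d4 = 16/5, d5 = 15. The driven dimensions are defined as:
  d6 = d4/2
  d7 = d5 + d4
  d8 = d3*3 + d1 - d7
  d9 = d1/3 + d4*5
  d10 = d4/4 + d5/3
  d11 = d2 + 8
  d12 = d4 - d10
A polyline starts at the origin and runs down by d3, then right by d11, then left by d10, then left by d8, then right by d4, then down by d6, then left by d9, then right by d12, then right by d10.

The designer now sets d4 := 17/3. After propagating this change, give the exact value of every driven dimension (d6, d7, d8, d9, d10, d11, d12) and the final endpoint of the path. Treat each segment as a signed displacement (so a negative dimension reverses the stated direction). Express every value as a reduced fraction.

Apply edit: d4 := 17/3
  d6 = d4/2 = 17/6
  d7 = d5 + d4 = 62/3
  d8 = d3*3 + d1 - d7 = -149/12
  d9 = d1/3 + d4*5 = 173/6
  d10 = d4/4 + d5/3 = 77/12
  d11 = d2 + 8 = 27/2
  d12 = d4 - d10 = -3/4
Walk from origin (0, 0):
  seg 1: down by d3 = 9/4 → (0, -9/4)
  seg 2: right by d11 = 27/2 → (27/2, -9/4)
  seg 3: left by d10 = 77/12 → (85/12, -9/4)
  seg 4: left by d8 = -149/12 → (39/2, -9/4)
  seg 5: right by d4 = 17/3 → (151/6, -9/4)
  seg 6: down by d6 = 17/6 → (151/6, -61/12)
  seg 7: left by d9 = 173/6 → (-11/3, -61/12)
  seg 8: right by d12 = -3/4 → (-53/12, -61/12)
  seg 9: right by d10 = 77/12 → (2, -61/12)

d6 = 17/6
d7 = 62/3
d8 = -149/12
d9 = 173/6
d10 = 77/12
d11 = 27/2
d12 = -3/4
endpoint = (2, -61/12)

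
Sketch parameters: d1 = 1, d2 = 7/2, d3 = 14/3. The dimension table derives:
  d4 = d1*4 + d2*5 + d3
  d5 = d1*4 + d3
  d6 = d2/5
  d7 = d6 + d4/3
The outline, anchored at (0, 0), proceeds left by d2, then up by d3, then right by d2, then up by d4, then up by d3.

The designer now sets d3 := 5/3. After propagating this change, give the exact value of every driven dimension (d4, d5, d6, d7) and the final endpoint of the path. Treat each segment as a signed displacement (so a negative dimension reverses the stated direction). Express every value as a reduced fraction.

Apply edit: d3 := 5/3
  d4 = d1*4 + d2*5 + d3 = 139/6
  d5 = d1*4 + d3 = 17/3
  d6 = d2/5 = 7/10
  d7 = d6 + d4/3 = 379/45
Walk from origin (0, 0):
  seg 1: left by d2 = 7/2 → (-7/2, 0)
  seg 2: up by d3 = 5/3 → (-7/2, 5/3)
  seg 3: right by d2 = 7/2 → (0, 5/3)
  seg 4: up by d4 = 139/6 → (0, 149/6)
  seg 5: up by d3 = 5/3 → (0, 53/2)

d4 = 139/6
d5 = 17/3
d6 = 7/10
d7 = 379/45
endpoint = (0, 53/2)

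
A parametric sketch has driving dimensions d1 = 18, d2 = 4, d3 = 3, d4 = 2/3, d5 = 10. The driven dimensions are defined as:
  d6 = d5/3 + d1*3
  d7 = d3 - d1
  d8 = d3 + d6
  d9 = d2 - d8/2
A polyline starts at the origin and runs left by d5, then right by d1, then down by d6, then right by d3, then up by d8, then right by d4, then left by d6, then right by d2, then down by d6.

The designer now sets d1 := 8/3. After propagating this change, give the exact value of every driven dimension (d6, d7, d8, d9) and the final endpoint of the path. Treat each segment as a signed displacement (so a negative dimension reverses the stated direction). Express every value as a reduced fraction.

d6 = 34/3
d7 = 1/3
d8 = 43/3
d9 = -19/6
endpoint = (-11, -25/3)

Apply edit: d1 := 8/3
  d6 = d5/3 + d1*3 = 34/3
  d7 = d3 - d1 = 1/3
  d8 = d3 + d6 = 43/3
  d9 = d2 - d8/2 = -19/6
Walk from origin (0, 0):
  seg 1: left by d5 = 10 → (-10, 0)
  seg 2: right by d1 = 8/3 → (-22/3, 0)
  seg 3: down by d6 = 34/3 → (-22/3, -34/3)
  seg 4: right by d3 = 3 → (-13/3, -34/3)
  seg 5: up by d8 = 43/3 → (-13/3, 3)
  seg 6: right by d4 = 2/3 → (-11/3, 3)
  seg 7: left by d6 = 34/3 → (-15, 3)
  seg 8: right by d2 = 4 → (-11, 3)
  seg 9: down by d6 = 34/3 → (-11, -25/3)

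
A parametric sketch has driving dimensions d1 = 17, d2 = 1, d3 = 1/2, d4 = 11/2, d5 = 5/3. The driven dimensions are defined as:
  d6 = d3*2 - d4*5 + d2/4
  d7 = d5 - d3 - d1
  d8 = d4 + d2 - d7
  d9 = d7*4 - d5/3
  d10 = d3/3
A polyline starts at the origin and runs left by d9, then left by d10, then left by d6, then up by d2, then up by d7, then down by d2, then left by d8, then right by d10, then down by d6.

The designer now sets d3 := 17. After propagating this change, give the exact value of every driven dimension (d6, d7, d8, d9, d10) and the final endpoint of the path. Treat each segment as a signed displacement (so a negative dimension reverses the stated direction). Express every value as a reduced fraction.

d6 = 27/4
d7 = -97/3
d8 = 233/6
d9 = -1169/9
d10 = 17/3
endpoint = (3035/36, -469/12)

Apply edit: d3 := 17
  d6 = d3*2 - d4*5 + d2/4 = 27/4
  d7 = d5 - d3 - d1 = -97/3
  d8 = d4 + d2 - d7 = 233/6
  d9 = d7*4 - d5/3 = -1169/9
  d10 = d3/3 = 17/3
Walk from origin (0, 0):
  seg 1: left by d9 = -1169/9 → (1169/9, 0)
  seg 2: left by d10 = 17/3 → (1118/9, 0)
  seg 3: left by d6 = 27/4 → (4229/36, 0)
  seg 4: up by d2 = 1 → (4229/36, 1)
  seg 5: up by d7 = -97/3 → (4229/36, -94/3)
  seg 6: down by d2 = 1 → (4229/36, -97/3)
  seg 7: left by d8 = 233/6 → (2831/36, -97/3)
  seg 8: right by d10 = 17/3 → (3035/36, -97/3)
  seg 9: down by d6 = 27/4 → (3035/36, -469/12)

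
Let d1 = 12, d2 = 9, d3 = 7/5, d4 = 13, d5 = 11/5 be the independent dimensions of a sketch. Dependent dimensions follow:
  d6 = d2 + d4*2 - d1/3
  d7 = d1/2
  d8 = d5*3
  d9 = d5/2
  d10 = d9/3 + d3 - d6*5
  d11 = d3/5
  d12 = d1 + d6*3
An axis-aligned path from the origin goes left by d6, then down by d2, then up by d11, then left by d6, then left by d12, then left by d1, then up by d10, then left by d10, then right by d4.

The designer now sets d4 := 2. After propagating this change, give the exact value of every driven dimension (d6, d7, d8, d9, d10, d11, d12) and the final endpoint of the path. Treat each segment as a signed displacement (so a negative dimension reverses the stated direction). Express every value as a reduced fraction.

d6 = 9
d7 = 6
d8 = 33/5
d9 = 11/10
d10 = -1297/30
d11 = 7/25
d12 = 39
endpoint = (-713/30, -7793/150)

Apply edit: d4 := 2
  d6 = d2 + d4*2 - d1/3 = 9
  d7 = d1/2 = 6
  d8 = d5*3 = 33/5
  d9 = d5/2 = 11/10
  d10 = d9/3 + d3 - d6*5 = -1297/30
  d11 = d3/5 = 7/25
  d12 = d1 + d6*3 = 39
Walk from origin (0, 0):
  seg 1: left by d6 = 9 → (-9, 0)
  seg 2: down by d2 = 9 → (-9, -9)
  seg 3: up by d11 = 7/25 → (-9, -218/25)
  seg 4: left by d6 = 9 → (-18, -218/25)
  seg 5: left by d12 = 39 → (-57, -218/25)
  seg 6: left by d1 = 12 → (-69, -218/25)
  seg 7: up by d10 = -1297/30 → (-69, -7793/150)
  seg 8: left by d10 = -1297/30 → (-773/30, -7793/150)
  seg 9: right by d4 = 2 → (-713/30, -7793/150)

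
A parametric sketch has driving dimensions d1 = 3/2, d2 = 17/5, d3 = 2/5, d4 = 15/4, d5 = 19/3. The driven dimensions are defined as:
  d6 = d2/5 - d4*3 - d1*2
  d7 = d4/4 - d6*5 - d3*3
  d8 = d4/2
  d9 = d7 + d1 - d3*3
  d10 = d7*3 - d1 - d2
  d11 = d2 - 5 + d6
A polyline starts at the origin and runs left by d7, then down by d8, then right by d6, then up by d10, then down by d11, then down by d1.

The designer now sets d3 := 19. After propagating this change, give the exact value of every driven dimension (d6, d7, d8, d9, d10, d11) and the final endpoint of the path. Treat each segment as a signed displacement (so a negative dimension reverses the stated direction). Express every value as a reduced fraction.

d6 = -1357/100
d7 = 943/80
d8 = 15/8
d9 = -3497/80
d10 = 2437/80
d11 = -1517/100
endpoint = (-10143/400, 16903/400)

Apply edit: d3 := 19
  d6 = d2/5 - d4*3 - d1*2 = -1357/100
  d7 = d4/4 - d6*5 - d3*3 = 943/80
  d8 = d4/2 = 15/8
  d9 = d7 + d1 - d3*3 = -3497/80
  d10 = d7*3 - d1 - d2 = 2437/80
  d11 = d2 - 5 + d6 = -1517/100
Walk from origin (0, 0):
  seg 1: left by d7 = 943/80 → (-943/80, 0)
  seg 2: down by d8 = 15/8 → (-943/80, -15/8)
  seg 3: right by d6 = -1357/100 → (-10143/400, -15/8)
  seg 4: up by d10 = 2437/80 → (-10143/400, 2287/80)
  seg 5: down by d11 = -1517/100 → (-10143/400, 17503/400)
  seg 6: down by d1 = 3/2 → (-10143/400, 16903/400)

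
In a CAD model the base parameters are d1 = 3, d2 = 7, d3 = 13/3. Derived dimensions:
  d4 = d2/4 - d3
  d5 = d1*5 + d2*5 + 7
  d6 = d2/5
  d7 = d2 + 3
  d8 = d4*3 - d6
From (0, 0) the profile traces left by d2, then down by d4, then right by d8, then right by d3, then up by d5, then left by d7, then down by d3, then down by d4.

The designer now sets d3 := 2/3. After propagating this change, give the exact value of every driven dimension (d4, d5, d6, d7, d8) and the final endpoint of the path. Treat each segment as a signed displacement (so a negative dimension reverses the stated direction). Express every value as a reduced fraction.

d4 = 13/12
d5 = 57
d6 = 7/5
d7 = 10
d8 = 37/20
endpoint = (-869/60, 325/6)

Apply edit: d3 := 2/3
  d4 = d2/4 - d3 = 13/12
  d5 = d1*5 + d2*5 + 7 = 57
  d6 = d2/5 = 7/5
  d7 = d2 + 3 = 10
  d8 = d4*3 - d6 = 37/20
Walk from origin (0, 0):
  seg 1: left by d2 = 7 → (-7, 0)
  seg 2: down by d4 = 13/12 → (-7, -13/12)
  seg 3: right by d8 = 37/20 → (-103/20, -13/12)
  seg 4: right by d3 = 2/3 → (-269/60, -13/12)
  seg 5: up by d5 = 57 → (-269/60, 671/12)
  seg 6: left by d7 = 10 → (-869/60, 671/12)
  seg 7: down by d3 = 2/3 → (-869/60, 221/4)
  seg 8: down by d4 = 13/12 → (-869/60, 325/6)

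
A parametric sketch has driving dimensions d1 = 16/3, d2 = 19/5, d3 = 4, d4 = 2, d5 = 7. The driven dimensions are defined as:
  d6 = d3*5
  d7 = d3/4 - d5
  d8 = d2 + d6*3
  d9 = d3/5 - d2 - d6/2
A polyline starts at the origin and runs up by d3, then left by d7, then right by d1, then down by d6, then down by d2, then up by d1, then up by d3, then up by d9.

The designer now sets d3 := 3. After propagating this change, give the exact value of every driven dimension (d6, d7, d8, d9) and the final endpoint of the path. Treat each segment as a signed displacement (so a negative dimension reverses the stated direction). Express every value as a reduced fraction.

Apply edit: d3 := 3
  d6 = d3*5 = 15
  d7 = d3/4 - d5 = -25/4
  d8 = d2 + d6*3 = 244/5
  d9 = d3/5 - d2 - d6/2 = -107/10
Walk from origin (0, 0):
  seg 1: up by d3 = 3 → (0, 3)
  seg 2: left by d7 = -25/4 → (25/4, 3)
  seg 3: right by d1 = 16/3 → (139/12, 3)
  seg 4: down by d6 = 15 → (139/12, -12)
  seg 5: down by d2 = 19/5 → (139/12, -79/5)
  seg 6: up by d1 = 16/3 → (139/12, -157/15)
  seg 7: up by d3 = 3 → (139/12, -112/15)
  seg 8: up by d9 = -107/10 → (139/12, -109/6)

d6 = 15
d7 = -25/4
d8 = 244/5
d9 = -107/10
endpoint = (139/12, -109/6)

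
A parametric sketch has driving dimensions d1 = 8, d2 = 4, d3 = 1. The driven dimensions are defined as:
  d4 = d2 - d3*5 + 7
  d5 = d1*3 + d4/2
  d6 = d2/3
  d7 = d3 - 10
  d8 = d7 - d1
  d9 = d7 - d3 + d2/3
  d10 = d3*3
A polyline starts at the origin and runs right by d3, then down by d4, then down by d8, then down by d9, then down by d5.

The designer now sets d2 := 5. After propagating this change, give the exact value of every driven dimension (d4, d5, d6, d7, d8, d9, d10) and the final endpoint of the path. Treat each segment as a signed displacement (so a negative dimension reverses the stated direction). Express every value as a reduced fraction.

d4 = 7
d5 = 55/2
d6 = 5/3
d7 = -9
d8 = -17
d9 = -25/3
d10 = 3
endpoint = (1, -55/6)

Apply edit: d2 := 5
  d4 = d2 - d3*5 + 7 = 7
  d5 = d1*3 + d4/2 = 55/2
  d6 = d2/3 = 5/3
  d7 = d3 - 10 = -9
  d8 = d7 - d1 = -17
  d9 = d7 - d3 + d2/3 = -25/3
  d10 = d3*3 = 3
Walk from origin (0, 0):
  seg 1: right by d3 = 1 → (1, 0)
  seg 2: down by d4 = 7 → (1, -7)
  seg 3: down by d8 = -17 → (1, 10)
  seg 4: down by d9 = -25/3 → (1, 55/3)
  seg 5: down by d5 = 55/2 → (1, -55/6)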